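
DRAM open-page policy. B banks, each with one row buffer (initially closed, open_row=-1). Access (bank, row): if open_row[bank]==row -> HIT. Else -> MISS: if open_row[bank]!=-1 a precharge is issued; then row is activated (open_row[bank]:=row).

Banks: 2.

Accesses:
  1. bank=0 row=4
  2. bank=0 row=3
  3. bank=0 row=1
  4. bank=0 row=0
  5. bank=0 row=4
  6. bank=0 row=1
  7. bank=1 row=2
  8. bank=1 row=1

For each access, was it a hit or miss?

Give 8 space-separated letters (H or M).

Acc 1: bank0 row4 -> MISS (open row4); precharges=0
Acc 2: bank0 row3 -> MISS (open row3); precharges=1
Acc 3: bank0 row1 -> MISS (open row1); precharges=2
Acc 4: bank0 row0 -> MISS (open row0); precharges=3
Acc 5: bank0 row4 -> MISS (open row4); precharges=4
Acc 6: bank0 row1 -> MISS (open row1); precharges=5
Acc 7: bank1 row2 -> MISS (open row2); precharges=5
Acc 8: bank1 row1 -> MISS (open row1); precharges=6

Answer: M M M M M M M M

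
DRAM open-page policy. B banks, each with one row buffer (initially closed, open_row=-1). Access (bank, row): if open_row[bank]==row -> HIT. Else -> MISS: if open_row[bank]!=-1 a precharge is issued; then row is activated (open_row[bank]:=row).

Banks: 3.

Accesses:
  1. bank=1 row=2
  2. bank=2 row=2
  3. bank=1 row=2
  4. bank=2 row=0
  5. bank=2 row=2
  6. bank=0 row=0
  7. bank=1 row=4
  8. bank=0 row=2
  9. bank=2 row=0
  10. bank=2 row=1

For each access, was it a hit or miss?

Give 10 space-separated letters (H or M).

Answer: M M H M M M M M M M

Derivation:
Acc 1: bank1 row2 -> MISS (open row2); precharges=0
Acc 2: bank2 row2 -> MISS (open row2); precharges=0
Acc 3: bank1 row2 -> HIT
Acc 4: bank2 row0 -> MISS (open row0); precharges=1
Acc 5: bank2 row2 -> MISS (open row2); precharges=2
Acc 6: bank0 row0 -> MISS (open row0); precharges=2
Acc 7: bank1 row4 -> MISS (open row4); precharges=3
Acc 8: bank0 row2 -> MISS (open row2); precharges=4
Acc 9: bank2 row0 -> MISS (open row0); precharges=5
Acc 10: bank2 row1 -> MISS (open row1); precharges=6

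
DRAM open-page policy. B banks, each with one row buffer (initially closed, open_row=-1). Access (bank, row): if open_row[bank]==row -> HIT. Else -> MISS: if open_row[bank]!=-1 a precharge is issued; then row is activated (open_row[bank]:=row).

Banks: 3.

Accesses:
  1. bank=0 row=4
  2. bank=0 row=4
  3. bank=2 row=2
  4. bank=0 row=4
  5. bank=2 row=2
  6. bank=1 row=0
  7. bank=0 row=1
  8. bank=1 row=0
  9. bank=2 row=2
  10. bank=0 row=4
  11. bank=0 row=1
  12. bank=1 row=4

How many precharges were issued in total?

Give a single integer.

Answer: 4

Derivation:
Acc 1: bank0 row4 -> MISS (open row4); precharges=0
Acc 2: bank0 row4 -> HIT
Acc 3: bank2 row2 -> MISS (open row2); precharges=0
Acc 4: bank0 row4 -> HIT
Acc 5: bank2 row2 -> HIT
Acc 6: bank1 row0 -> MISS (open row0); precharges=0
Acc 7: bank0 row1 -> MISS (open row1); precharges=1
Acc 8: bank1 row0 -> HIT
Acc 9: bank2 row2 -> HIT
Acc 10: bank0 row4 -> MISS (open row4); precharges=2
Acc 11: bank0 row1 -> MISS (open row1); precharges=3
Acc 12: bank1 row4 -> MISS (open row4); precharges=4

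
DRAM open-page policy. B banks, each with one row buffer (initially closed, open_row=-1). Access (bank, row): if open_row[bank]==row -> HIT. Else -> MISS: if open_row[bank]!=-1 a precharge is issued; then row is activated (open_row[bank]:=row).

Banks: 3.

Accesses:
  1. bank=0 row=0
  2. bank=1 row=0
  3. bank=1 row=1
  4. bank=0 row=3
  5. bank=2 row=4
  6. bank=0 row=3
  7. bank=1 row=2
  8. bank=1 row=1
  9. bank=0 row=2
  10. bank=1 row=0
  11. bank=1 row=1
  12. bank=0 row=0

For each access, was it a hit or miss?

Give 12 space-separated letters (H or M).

Acc 1: bank0 row0 -> MISS (open row0); precharges=0
Acc 2: bank1 row0 -> MISS (open row0); precharges=0
Acc 3: bank1 row1 -> MISS (open row1); precharges=1
Acc 4: bank0 row3 -> MISS (open row3); precharges=2
Acc 5: bank2 row4 -> MISS (open row4); precharges=2
Acc 6: bank0 row3 -> HIT
Acc 7: bank1 row2 -> MISS (open row2); precharges=3
Acc 8: bank1 row1 -> MISS (open row1); precharges=4
Acc 9: bank0 row2 -> MISS (open row2); precharges=5
Acc 10: bank1 row0 -> MISS (open row0); precharges=6
Acc 11: bank1 row1 -> MISS (open row1); precharges=7
Acc 12: bank0 row0 -> MISS (open row0); precharges=8

Answer: M M M M M H M M M M M M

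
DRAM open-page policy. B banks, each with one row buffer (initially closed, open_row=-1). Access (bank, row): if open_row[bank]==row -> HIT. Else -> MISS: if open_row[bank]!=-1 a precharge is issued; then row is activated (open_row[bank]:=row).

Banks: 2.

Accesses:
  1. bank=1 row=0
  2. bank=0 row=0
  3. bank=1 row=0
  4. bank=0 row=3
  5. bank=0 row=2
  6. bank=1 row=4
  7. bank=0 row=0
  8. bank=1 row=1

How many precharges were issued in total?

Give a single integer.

Acc 1: bank1 row0 -> MISS (open row0); precharges=0
Acc 2: bank0 row0 -> MISS (open row0); precharges=0
Acc 3: bank1 row0 -> HIT
Acc 4: bank0 row3 -> MISS (open row3); precharges=1
Acc 5: bank0 row2 -> MISS (open row2); precharges=2
Acc 6: bank1 row4 -> MISS (open row4); precharges=3
Acc 7: bank0 row0 -> MISS (open row0); precharges=4
Acc 8: bank1 row1 -> MISS (open row1); precharges=5

Answer: 5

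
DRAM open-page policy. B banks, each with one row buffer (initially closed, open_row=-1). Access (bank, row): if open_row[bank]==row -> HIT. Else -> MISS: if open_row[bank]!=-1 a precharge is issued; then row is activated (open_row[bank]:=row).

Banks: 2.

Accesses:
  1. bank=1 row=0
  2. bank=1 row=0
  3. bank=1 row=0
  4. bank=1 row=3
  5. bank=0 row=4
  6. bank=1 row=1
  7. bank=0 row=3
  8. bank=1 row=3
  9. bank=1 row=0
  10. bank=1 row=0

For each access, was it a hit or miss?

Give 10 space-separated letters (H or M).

Acc 1: bank1 row0 -> MISS (open row0); precharges=0
Acc 2: bank1 row0 -> HIT
Acc 3: bank1 row0 -> HIT
Acc 4: bank1 row3 -> MISS (open row3); precharges=1
Acc 5: bank0 row4 -> MISS (open row4); precharges=1
Acc 6: bank1 row1 -> MISS (open row1); precharges=2
Acc 7: bank0 row3 -> MISS (open row3); precharges=3
Acc 8: bank1 row3 -> MISS (open row3); precharges=4
Acc 9: bank1 row0 -> MISS (open row0); precharges=5
Acc 10: bank1 row0 -> HIT

Answer: M H H M M M M M M H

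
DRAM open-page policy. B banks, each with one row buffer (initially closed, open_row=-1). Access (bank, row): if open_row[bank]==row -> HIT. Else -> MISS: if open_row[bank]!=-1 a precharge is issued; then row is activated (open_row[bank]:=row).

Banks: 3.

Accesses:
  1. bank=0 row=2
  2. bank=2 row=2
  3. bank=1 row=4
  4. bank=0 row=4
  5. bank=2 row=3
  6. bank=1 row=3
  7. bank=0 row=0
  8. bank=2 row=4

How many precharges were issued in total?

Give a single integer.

Answer: 5

Derivation:
Acc 1: bank0 row2 -> MISS (open row2); precharges=0
Acc 2: bank2 row2 -> MISS (open row2); precharges=0
Acc 3: bank1 row4 -> MISS (open row4); precharges=0
Acc 4: bank0 row4 -> MISS (open row4); precharges=1
Acc 5: bank2 row3 -> MISS (open row3); precharges=2
Acc 6: bank1 row3 -> MISS (open row3); precharges=3
Acc 7: bank0 row0 -> MISS (open row0); precharges=4
Acc 8: bank2 row4 -> MISS (open row4); precharges=5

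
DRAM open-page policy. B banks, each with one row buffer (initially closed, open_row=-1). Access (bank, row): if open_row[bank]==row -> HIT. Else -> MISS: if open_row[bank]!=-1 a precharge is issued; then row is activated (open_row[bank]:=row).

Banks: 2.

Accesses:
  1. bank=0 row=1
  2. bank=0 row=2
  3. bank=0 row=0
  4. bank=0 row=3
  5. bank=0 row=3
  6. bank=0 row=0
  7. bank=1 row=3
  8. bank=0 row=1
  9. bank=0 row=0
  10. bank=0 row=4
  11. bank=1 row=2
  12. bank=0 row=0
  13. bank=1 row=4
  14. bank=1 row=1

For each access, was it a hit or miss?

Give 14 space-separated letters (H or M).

Answer: M M M M H M M M M M M M M M

Derivation:
Acc 1: bank0 row1 -> MISS (open row1); precharges=0
Acc 2: bank0 row2 -> MISS (open row2); precharges=1
Acc 3: bank0 row0 -> MISS (open row0); precharges=2
Acc 4: bank0 row3 -> MISS (open row3); precharges=3
Acc 5: bank0 row3 -> HIT
Acc 6: bank0 row0 -> MISS (open row0); precharges=4
Acc 7: bank1 row3 -> MISS (open row3); precharges=4
Acc 8: bank0 row1 -> MISS (open row1); precharges=5
Acc 9: bank0 row0 -> MISS (open row0); precharges=6
Acc 10: bank0 row4 -> MISS (open row4); precharges=7
Acc 11: bank1 row2 -> MISS (open row2); precharges=8
Acc 12: bank0 row0 -> MISS (open row0); precharges=9
Acc 13: bank1 row4 -> MISS (open row4); precharges=10
Acc 14: bank1 row1 -> MISS (open row1); precharges=11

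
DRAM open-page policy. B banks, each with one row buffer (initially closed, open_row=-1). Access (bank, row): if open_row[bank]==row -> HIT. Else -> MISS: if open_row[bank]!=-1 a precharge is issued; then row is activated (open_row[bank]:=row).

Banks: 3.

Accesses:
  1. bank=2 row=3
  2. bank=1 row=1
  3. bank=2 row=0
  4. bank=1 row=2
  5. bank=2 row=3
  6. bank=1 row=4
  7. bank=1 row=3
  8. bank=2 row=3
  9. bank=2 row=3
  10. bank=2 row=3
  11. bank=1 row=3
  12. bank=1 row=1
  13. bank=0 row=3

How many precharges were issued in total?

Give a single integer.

Answer: 6

Derivation:
Acc 1: bank2 row3 -> MISS (open row3); precharges=0
Acc 2: bank1 row1 -> MISS (open row1); precharges=0
Acc 3: bank2 row0 -> MISS (open row0); precharges=1
Acc 4: bank1 row2 -> MISS (open row2); precharges=2
Acc 5: bank2 row3 -> MISS (open row3); precharges=3
Acc 6: bank1 row4 -> MISS (open row4); precharges=4
Acc 7: bank1 row3 -> MISS (open row3); precharges=5
Acc 8: bank2 row3 -> HIT
Acc 9: bank2 row3 -> HIT
Acc 10: bank2 row3 -> HIT
Acc 11: bank1 row3 -> HIT
Acc 12: bank1 row1 -> MISS (open row1); precharges=6
Acc 13: bank0 row3 -> MISS (open row3); precharges=6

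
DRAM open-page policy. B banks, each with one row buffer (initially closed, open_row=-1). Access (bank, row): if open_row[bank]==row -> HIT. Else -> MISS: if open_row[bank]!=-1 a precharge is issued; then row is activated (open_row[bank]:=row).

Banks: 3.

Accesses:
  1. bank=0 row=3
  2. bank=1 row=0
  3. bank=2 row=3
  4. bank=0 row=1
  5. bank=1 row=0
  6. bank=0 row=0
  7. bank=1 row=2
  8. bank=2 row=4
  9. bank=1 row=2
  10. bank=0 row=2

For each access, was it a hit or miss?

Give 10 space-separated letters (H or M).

Answer: M M M M H M M M H M

Derivation:
Acc 1: bank0 row3 -> MISS (open row3); precharges=0
Acc 2: bank1 row0 -> MISS (open row0); precharges=0
Acc 3: bank2 row3 -> MISS (open row3); precharges=0
Acc 4: bank0 row1 -> MISS (open row1); precharges=1
Acc 5: bank1 row0 -> HIT
Acc 6: bank0 row0 -> MISS (open row0); precharges=2
Acc 7: bank1 row2 -> MISS (open row2); precharges=3
Acc 8: bank2 row4 -> MISS (open row4); precharges=4
Acc 9: bank1 row2 -> HIT
Acc 10: bank0 row2 -> MISS (open row2); precharges=5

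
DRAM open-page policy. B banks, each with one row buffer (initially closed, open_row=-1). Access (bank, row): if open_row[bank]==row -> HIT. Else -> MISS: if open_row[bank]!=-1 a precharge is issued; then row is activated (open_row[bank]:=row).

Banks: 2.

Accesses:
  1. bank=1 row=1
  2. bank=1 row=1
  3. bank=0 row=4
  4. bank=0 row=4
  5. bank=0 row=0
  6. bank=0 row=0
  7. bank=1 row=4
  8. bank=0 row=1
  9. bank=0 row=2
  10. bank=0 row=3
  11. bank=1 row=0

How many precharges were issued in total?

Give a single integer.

Acc 1: bank1 row1 -> MISS (open row1); precharges=0
Acc 2: bank1 row1 -> HIT
Acc 3: bank0 row4 -> MISS (open row4); precharges=0
Acc 4: bank0 row4 -> HIT
Acc 5: bank0 row0 -> MISS (open row0); precharges=1
Acc 6: bank0 row0 -> HIT
Acc 7: bank1 row4 -> MISS (open row4); precharges=2
Acc 8: bank0 row1 -> MISS (open row1); precharges=3
Acc 9: bank0 row2 -> MISS (open row2); precharges=4
Acc 10: bank0 row3 -> MISS (open row3); precharges=5
Acc 11: bank1 row0 -> MISS (open row0); precharges=6

Answer: 6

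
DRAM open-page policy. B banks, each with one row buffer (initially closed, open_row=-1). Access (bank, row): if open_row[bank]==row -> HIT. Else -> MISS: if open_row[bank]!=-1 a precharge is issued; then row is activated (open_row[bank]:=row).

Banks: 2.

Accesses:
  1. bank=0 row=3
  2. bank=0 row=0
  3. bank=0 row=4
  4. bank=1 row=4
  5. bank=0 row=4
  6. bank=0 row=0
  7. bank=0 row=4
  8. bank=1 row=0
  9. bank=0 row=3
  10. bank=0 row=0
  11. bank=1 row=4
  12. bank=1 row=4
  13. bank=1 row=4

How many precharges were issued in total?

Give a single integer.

Answer: 8

Derivation:
Acc 1: bank0 row3 -> MISS (open row3); precharges=0
Acc 2: bank0 row0 -> MISS (open row0); precharges=1
Acc 3: bank0 row4 -> MISS (open row4); precharges=2
Acc 4: bank1 row4 -> MISS (open row4); precharges=2
Acc 5: bank0 row4 -> HIT
Acc 6: bank0 row0 -> MISS (open row0); precharges=3
Acc 7: bank0 row4 -> MISS (open row4); precharges=4
Acc 8: bank1 row0 -> MISS (open row0); precharges=5
Acc 9: bank0 row3 -> MISS (open row3); precharges=6
Acc 10: bank0 row0 -> MISS (open row0); precharges=7
Acc 11: bank1 row4 -> MISS (open row4); precharges=8
Acc 12: bank1 row4 -> HIT
Acc 13: bank1 row4 -> HIT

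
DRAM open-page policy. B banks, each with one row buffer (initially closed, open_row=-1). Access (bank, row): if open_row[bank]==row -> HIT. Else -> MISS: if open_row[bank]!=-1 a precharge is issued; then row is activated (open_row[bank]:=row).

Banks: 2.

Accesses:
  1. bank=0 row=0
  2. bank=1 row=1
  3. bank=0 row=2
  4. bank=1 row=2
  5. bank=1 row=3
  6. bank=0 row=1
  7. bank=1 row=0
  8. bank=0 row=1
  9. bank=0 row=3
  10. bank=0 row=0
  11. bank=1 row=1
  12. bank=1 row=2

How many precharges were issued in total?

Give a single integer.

Answer: 9

Derivation:
Acc 1: bank0 row0 -> MISS (open row0); precharges=0
Acc 2: bank1 row1 -> MISS (open row1); precharges=0
Acc 3: bank0 row2 -> MISS (open row2); precharges=1
Acc 4: bank1 row2 -> MISS (open row2); precharges=2
Acc 5: bank1 row3 -> MISS (open row3); precharges=3
Acc 6: bank0 row1 -> MISS (open row1); precharges=4
Acc 7: bank1 row0 -> MISS (open row0); precharges=5
Acc 8: bank0 row1 -> HIT
Acc 9: bank0 row3 -> MISS (open row3); precharges=6
Acc 10: bank0 row0 -> MISS (open row0); precharges=7
Acc 11: bank1 row1 -> MISS (open row1); precharges=8
Acc 12: bank1 row2 -> MISS (open row2); precharges=9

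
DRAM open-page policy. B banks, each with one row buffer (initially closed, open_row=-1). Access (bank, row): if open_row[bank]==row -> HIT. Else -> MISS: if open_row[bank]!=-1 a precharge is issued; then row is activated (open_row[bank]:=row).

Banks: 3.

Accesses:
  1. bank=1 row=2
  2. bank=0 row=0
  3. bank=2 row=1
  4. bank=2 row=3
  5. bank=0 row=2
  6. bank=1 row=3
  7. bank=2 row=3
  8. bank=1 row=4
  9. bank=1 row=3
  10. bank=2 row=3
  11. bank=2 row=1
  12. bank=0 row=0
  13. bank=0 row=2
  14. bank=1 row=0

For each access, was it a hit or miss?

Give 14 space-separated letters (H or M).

Acc 1: bank1 row2 -> MISS (open row2); precharges=0
Acc 2: bank0 row0 -> MISS (open row0); precharges=0
Acc 3: bank2 row1 -> MISS (open row1); precharges=0
Acc 4: bank2 row3 -> MISS (open row3); precharges=1
Acc 5: bank0 row2 -> MISS (open row2); precharges=2
Acc 6: bank1 row3 -> MISS (open row3); precharges=3
Acc 7: bank2 row3 -> HIT
Acc 8: bank1 row4 -> MISS (open row4); precharges=4
Acc 9: bank1 row3 -> MISS (open row3); precharges=5
Acc 10: bank2 row3 -> HIT
Acc 11: bank2 row1 -> MISS (open row1); precharges=6
Acc 12: bank0 row0 -> MISS (open row0); precharges=7
Acc 13: bank0 row2 -> MISS (open row2); precharges=8
Acc 14: bank1 row0 -> MISS (open row0); precharges=9

Answer: M M M M M M H M M H M M M M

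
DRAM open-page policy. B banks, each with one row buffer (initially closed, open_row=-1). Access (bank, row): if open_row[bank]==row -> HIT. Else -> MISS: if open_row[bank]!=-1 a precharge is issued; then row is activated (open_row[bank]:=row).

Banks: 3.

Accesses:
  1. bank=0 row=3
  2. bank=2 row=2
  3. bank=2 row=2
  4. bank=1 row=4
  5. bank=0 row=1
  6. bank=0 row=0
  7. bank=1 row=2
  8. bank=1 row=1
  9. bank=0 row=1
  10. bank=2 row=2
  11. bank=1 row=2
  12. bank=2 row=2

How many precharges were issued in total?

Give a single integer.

Acc 1: bank0 row3 -> MISS (open row3); precharges=0
Acc 2: bank2 row2 -> MISS (open row2); precharges=0
Acc 3: bank2 row2 -> HIT
Acc 4: bank1 row4 -> MISS (open row4); precharges=0
Acc 5: bank0 row1 -> MISS (open row1); precharges=1
Acc 6: bank0 row0 -> MISS (open row0); precharges=2
Acc 7: bank1 row2 -> MISS (open row2); precharges=3
Acc 8: bank1 row1 -> MISS (open row1); precharges=4
Acc 9: bank0 row1 -> MISS (open row1); precharges=5
Acc 10: bank2 row2 -> HIT
Acc 11: bank1 row2 -> MISS (open row2); precharges=6
Acc 12: bank2 row2 -> HIT

Answer: 6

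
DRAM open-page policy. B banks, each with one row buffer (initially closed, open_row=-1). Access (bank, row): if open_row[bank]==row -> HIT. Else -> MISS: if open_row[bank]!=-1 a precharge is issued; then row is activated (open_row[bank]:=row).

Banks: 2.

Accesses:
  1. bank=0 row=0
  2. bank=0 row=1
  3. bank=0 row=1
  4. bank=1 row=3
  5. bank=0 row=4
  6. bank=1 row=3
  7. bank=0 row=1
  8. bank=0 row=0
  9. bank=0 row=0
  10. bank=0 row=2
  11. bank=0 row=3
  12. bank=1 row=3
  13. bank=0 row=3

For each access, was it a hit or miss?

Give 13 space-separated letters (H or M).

Acc 1: bank0 row0 -> MISS (open row0); precharges=0
Acc 2: bank0 row1 -> MISS (open row1); precharges=1
Acc 3: bank0 row1 -> HIT
Acc 4: bank1 row3 -> MISS (open row3); precharges=1
Acc 5: bank0 row4 -> MISS (open row4); precharges=2
Acc 6: bank1 row3 -> HIT
Acc 7: bank0 row1 -> MISS (open row1); precharges=3
Acc 8: bank0 row0 -> MISS (open row0); precharges=4
Acc 9: bank0 row0 -> HIT
Acc 10: bank0 row2 -> MISS (open row2); precharges=5
Acc 11: bank0 row3 -> MISS (open row3); precharges=6
Acc 12: bank1 row3 -> HIT
Acc 13: bank0 row3 -> HIT

Answer: M M H M M H M M H M M H H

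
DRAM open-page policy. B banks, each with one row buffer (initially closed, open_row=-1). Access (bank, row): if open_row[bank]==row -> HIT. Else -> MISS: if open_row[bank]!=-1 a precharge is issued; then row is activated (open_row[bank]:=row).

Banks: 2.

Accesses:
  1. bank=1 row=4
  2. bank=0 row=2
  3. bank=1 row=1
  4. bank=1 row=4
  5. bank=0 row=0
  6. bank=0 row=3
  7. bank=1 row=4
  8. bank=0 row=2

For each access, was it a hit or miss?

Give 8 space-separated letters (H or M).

Acc 1: bank1 row4 -> MISS (open row4); precharges=0
Acc 2: bank0 row2 -> MISS (open row2); precharges=0
Acc 3: bank1 row1 -> MISS (open row1); precharges=1
Acc 4: bank1 row4 -> MISS (open row4); precharges=2
Acc 5: bank0 row0 -> MISS (open row0); precharges=3
Acc 6: bank0 row3 -> MISS (open row3); precharges=4
Acc 7: bank1 row4 -> HIT
Acc 8: bank0 row2 -> MISS (open row2); precharges=5

Answer: M M M M M M H M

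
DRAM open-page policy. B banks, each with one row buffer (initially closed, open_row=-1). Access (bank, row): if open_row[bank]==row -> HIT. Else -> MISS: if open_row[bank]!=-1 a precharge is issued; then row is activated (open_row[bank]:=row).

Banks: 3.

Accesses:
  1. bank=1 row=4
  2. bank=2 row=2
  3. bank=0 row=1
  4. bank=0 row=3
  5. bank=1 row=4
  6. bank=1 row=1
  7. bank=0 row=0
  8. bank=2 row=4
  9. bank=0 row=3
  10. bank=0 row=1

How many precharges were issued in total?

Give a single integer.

Acc 1: bank1 row4 -> MISS (open row4); precharges=0
Acc 2: bank2 row2 -> MISS (open row2); precharges=0
Acc 3: bank0 row1 -> MISS (open row1); precharges=0
Acc 4: bank0 row3 -> MISS (open row3); precharges=1
Acc 5: bank1 row4 -> HIT
Acc 6: bank1 row1 -> MISS (open row1); precharges=2
Acc 7: bank0 row0 -> MISS (open row0); precharges=3
Acc 8: bank2 row4 -> MISS (open row4); precharges=4
Acc 9: bank0 row3 -> MISS (open row3); precharges=5
Acc 10: bank0 row1 -> MISS (open row1); precharges=6

Answer: 6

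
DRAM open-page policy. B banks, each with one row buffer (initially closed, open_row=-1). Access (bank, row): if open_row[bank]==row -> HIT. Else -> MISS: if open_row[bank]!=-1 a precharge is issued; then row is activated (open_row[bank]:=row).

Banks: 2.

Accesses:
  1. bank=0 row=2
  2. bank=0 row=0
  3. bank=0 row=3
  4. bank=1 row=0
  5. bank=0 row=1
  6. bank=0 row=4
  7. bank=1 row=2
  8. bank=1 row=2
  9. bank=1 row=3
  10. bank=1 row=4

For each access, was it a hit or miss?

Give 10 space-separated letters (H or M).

Answer: M M M M M M M H M M

Derivation:
Acc 1: bank0 row2 -> MISS (open row2); precharges=0
Acc 2: bank0 row0 -> MISS (open row0); precharges=1
Acc 3: bank0 row3 -> MISS (open row3); precharges=2
Acc 4: bank1 row0 -> MISS (open row0); precharges=2
Acc 5: bank0 row1 -> MISS (open row1); precharges=3
Acc 6: bank0 row4 -> MISS (open row4); precharges=4
Acc 7: bank1 row2 -> MISS (open row2); precharges=5
Acc 8: bank1 row2 -> HIT
Acc 9: bank1 row3 -> MISS (open row3); precharges=6
Acc 10: bank1 row4 -> MISS (open row4); precharges=7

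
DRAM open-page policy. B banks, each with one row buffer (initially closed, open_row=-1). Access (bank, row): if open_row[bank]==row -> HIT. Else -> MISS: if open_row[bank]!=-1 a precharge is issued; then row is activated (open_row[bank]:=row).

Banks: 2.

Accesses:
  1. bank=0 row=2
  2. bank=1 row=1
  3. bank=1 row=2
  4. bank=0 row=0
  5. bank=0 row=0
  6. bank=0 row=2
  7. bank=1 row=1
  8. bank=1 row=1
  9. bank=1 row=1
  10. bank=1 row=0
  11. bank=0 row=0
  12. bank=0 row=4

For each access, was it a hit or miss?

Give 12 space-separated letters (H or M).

Answer: M M M M H M M H H M M M

Derivation:
Acc 1: bank0 row2 -> MISS (open row2); precharges=0
Acc 2: bank1 row1 -> MISS (open row1); precharges=0
Acc 3: bank1 row2 -> MISS (open row2); precharges=1
Acc 4: bank0 row0 -> MISS (open row0); precharges=2
Acc 5: bank0 row0 -> HIT
Acc 6: bank0 row2 -> MISS (open row2); precharges=3
Acc 7: bank1 row1 -> MISS (open row1); precharges=4
Acc 8: bank1 row1 -> HIT
Acc 9: bank1 row1 -> HIT
Acc 10: bank1 row0 -> MISS (open row0); precharges=5
Acc 11: bank0 row0 -> MISS (open row0); precharges=6
Acc 12: bank0 row4 -> MISS (open row4); precharges=7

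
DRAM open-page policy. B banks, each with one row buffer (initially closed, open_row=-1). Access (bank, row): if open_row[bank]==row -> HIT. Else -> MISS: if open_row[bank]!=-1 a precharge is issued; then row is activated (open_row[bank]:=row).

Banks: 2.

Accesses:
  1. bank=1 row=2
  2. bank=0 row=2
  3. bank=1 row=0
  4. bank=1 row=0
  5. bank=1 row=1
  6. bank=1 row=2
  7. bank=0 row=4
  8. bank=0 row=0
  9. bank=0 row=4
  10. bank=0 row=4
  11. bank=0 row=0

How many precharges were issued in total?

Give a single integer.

Acc 1: bank1 row2 -> MISS (open row2); precharges=0
Acc 2: bank0 row2 -> MISS (open row2); precharges=0
Acc 3: bank1 row0 -> MISS (open row0); precharges=1
Acc 4: bank1 row0 -> HIT
Acc 5: bank1 row1 -> MISS (open row1); precharges=2
Acc 6: bank1 row2 -> MISS (open row2); precharges=3
Acc 7: bank0 row4 -> MISS (open row4); precharges=4
Acc 8: bank0 row0 -> MISS (open row0); precharges=5
Acc 9: bank0 row4 -> MISS (open row4); precharges=6
Acc 10: bank0 row4 -> HIT
Acc 11: bank0 row0 -> MISS (open row0); precharges=7

Answer: 7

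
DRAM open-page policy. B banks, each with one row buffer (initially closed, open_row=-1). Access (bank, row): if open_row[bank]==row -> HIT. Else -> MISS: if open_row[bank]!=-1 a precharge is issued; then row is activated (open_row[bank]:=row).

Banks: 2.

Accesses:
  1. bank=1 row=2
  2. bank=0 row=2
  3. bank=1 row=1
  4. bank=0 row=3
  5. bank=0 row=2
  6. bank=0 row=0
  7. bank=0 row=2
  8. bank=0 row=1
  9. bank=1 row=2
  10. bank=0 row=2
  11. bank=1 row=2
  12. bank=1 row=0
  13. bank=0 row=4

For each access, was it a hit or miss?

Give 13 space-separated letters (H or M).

Answer: M M M M M M M M M M H M M

Derivation:
Acc 1: bank1 row2 -> MISS (open row2); precharges=0
Acc 2: bank0 row2 -> MISS (open row2); precharges=0
Acc 3: bank1 row1 -> MISS (open row1); precharges=1
Acc 4: bank0 row3 -> MISS (open row3); precharges=2
Acc 5: bank0 row2 -> MISS (open row2); precharges=3
Acc 6: bank0 row0 -> MISS (open row0); precharges=4
Acc 7: bank0 row2 -> MISS (open row2); precharges=5
Acc 8: bank0 row1 -> MISS (open row1); precharges=6
Acc 9: bank1 row2 -> MISS (open row2); precharges=7
Acc 10: bank0 row2 -> MISS (open row2); precharges=8
Acc 11: bank1 row2 -> HIT
Acc 12: bank1 row0 -> MISS (open row0); precharges=9
Acc 13: bank0 row4 -> MISS (open row4); precharges=10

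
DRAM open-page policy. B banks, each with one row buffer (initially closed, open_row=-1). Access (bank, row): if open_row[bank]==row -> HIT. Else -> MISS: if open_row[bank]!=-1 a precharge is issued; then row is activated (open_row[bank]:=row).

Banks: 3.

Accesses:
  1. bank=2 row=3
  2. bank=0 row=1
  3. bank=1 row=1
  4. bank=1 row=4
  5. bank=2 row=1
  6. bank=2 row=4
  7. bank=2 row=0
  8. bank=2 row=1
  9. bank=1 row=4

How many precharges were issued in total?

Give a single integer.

Acc 1: bank2 row3 -> MISS (open row3); precharges=0
Acc 2: bank0 row1 -> MISS (open row1); precharges=0
Acc 3: bank1 row1 -> MISS (open row1); precharges=0
Acc 4: bank1 row4 -> MISS (open row4); precharges=1
Acc 5: bank2 row1 -> MISS (open row1); precharges=2
Acc 6: bank2 row4 -> MISS (open row4); precharges=3
Acc 7: bank2 row0 -> MISS (open row0); precharges=4
Acc 8: bank2 row1 -> MISS (open row1); precharges=5
Acc 9: bank1 row4 -> HIT

Answer: 5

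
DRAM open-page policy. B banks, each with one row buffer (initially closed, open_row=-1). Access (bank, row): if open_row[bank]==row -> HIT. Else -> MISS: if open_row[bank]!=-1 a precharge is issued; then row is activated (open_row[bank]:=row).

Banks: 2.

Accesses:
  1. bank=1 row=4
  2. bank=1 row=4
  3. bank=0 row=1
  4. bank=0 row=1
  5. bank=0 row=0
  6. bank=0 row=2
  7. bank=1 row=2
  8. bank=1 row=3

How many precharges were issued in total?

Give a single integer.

Answer: 4

Derivation:
Acc 1: bank1 row4 -> MISS (open row4); precharges=0
Acc 2: bank1 row4 -> HIT
Acc 3: bank0 row1 -> MISS (open row1); precharges=0
Acc 4: bank0 row1 -> HIT
Acc 5: bank0 row0 -> MISS (open row0); precharges=1
Acc 6: bank0 row2 -> MISS (open row2); precharges=2
Acc 7: bank1 row2 -> MISS (open row2); precharges=3
Acc 8: bank1 row3 -> MISS (open row3); precharges=4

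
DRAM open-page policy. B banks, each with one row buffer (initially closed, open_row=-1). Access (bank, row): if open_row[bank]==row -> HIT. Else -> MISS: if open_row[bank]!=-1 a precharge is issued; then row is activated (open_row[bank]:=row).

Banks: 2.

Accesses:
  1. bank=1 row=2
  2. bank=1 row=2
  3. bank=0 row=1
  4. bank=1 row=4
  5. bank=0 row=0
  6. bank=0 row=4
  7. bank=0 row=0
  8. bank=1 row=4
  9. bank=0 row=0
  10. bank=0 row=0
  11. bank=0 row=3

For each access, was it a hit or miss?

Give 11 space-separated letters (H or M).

Acc 1: bank1 row2 -> MISS (open row2); precharges=0
Acc 2: bank1 row2 -> HIT
Acc 3: bank0 row1 -> MISS (open row1); precharges=0
Acc 4: bank1 row4 -> MISS (open row4); precharges=1
Acc 5: bank0 row0 -> MISS (open row0); precharges=2
Acc 6: bank0 row4 -> MISS (open row4); precharges=3
Acc 7: bank0 row0 -> MISS (open row0); precharges=4
Acc 8: bank1 row4 -> HIT
Acc 9: bank0 row0 -> HIT
Acc 10: bank0 row0 -> HIT
Acc 11: bank0 row3 -> MISS (open row3); precharges=5

Answer: M H M M M M M H H H M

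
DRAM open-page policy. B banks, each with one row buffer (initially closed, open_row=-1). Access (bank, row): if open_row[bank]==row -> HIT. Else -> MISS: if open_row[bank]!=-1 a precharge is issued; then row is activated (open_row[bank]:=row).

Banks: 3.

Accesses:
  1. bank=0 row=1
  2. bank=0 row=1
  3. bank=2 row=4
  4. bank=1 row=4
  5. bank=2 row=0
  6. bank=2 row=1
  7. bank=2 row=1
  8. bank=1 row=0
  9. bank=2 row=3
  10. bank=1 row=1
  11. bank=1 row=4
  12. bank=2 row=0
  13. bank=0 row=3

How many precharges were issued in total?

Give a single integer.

Answer: 8

Derivation:
Acc 1: bank0 row1 -> MISS (open row1); precharges=0
Acc 2: bank0 row1 -> HIT
Acc 3: bank2 row4 -> MISS (open row4); precharges=0
Acc 4: bank1 row4 -> MISS (open row4); precharges=0
Acc 5: bank2 row0 -> MISS (open row0); precharges=1
Acc 6: bank2 row1 -> MISS (open row1); precharges=2
Acc 7: bank2 row1 -> HIT
Acc 8: bank1 row0 -> MISS (open row0); precharges=3
Acc 9: bank2 row3 -> MISS (open row3); precharges=4
Acc 10: bank1 row1 -> MISS (open row1); precharges=5
Acc 11: bank1 row4 -> MISS (open row4); precharges=6
Acc 12: bank2 row0 -> MISS (open row0); precharges=7
Acc 13: bank0 row3 -> MISS (open row3); precharges=8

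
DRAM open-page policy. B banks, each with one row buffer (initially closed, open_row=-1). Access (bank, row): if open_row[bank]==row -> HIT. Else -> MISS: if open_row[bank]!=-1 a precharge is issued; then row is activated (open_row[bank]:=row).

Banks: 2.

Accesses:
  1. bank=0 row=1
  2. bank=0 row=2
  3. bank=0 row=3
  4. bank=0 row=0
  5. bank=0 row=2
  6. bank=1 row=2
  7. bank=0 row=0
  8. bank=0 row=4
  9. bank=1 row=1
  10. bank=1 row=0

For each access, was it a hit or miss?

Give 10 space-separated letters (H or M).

Acc 1: bank0 row1 -> MISS (open row1); precharges=0
Acc 2: bank0 row2 -> MISS (open row2); precharges=1
Acc 3: bank0 row3 -> MISS (open row3); precharges=2
Acc 4: bank0 row0 -> MISS (open row0); precharges=3
Acc 5: bank0 row2 -> MISS (open row2); precharges=4
Acc 6: bank1 row2 -> MISS (open row2); precharges=4
Acc 7: bank0 row0 -> MISS (open row0); precharges=5
Acc 8: bank0 row4 -> MISS (open row4); precharges=6
Acc 9: bank1 row1 -> MISS (open row1); precharges=7
Acc 10: bank1 row0 -> MISS (open row0); precharges=8

Answer: M M M M M M M M M M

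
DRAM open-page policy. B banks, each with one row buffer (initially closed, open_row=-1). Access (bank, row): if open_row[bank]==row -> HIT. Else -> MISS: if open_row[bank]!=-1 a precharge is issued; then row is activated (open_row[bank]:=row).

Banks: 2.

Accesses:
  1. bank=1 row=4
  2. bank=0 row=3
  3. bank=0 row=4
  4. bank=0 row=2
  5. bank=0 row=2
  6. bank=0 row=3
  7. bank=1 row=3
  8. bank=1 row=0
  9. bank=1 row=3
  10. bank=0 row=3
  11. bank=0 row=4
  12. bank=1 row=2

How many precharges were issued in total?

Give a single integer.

Acc 1: bank1 row4 -> MISS (open row4); precharges=0
Acc 2: bank0 row3 -> MISS (open row3); precharges=0
Acc 3: bank0 row4 -> MISS (open row4); precharges=1
Acc 4: bank0 row2 -> MISS (open row2); precharges=2
Acc 5: bank0 row2 -> HIT
Acc 6: bank0 row3 -> MISS (open row3); precharges=3
Acc 7: bank1 row3 -> MISS (open row3); precharges=4
Acc 8: bank1 row0 -> MISS (open row0); precharges=5
Acc 9: bank1 row3 -> MISS (open row3); precharges=6
Acc 10: bank0 row3 -> HIT
Acc 11: bank0 row4 -> MISS (open row4); precharges=7
Acc 12: bank1 row2 -> MISS (open row2); precharges=8

Answer: 8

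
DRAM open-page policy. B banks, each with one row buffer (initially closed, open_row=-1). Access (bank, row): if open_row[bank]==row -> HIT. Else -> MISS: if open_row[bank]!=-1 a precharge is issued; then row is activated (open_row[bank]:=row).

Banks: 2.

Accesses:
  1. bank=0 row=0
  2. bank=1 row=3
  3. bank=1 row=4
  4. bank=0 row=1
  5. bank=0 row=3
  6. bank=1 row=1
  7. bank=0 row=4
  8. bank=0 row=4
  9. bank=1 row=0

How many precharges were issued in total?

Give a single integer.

Acc 1: bank0 row0 -> MISS (open row0); precharges=0
Acc 2: bank1 row3 -> MISS (open row3); precharges=0
Acc 3: bank1 row4 -> MISS (open row4); precharges=1
Acc 4: bank0 row1 -> MISS (open row1); precharges=2
Acc 5: bank0 row3 -> MISS (open row3); precharges=3
Acc 6: bank1 row1 -> MISS (open row1); precharges=4
Acc 7: bank0 row4 -> MISS (open row4); precharges=5
Acc 8: bank0 row4 -> HIT
Acc 9: bank1 row0 -> MISS (open row0); precharges=6

Answer: 6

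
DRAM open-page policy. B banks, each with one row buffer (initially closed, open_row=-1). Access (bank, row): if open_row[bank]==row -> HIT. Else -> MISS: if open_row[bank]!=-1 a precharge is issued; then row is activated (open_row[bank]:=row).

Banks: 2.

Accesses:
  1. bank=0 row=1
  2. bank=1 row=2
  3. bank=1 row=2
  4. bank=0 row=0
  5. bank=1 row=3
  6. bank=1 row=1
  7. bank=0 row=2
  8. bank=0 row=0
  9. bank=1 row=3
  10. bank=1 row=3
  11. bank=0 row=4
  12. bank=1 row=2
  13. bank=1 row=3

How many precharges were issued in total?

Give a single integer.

Acc 1: bank0 row1 -> MISS (open row1); precharges=0
Acc 2: bank1 row2 -> MISS (open row2); precharges=0
Acc 3: bank1 row2 -> HIT
Acc 4: bank0 row0 -> MISS (open row0); precharges=1
Acc 5: bank1 row3 -> MISS (open row3); precharges=2
Acc 6: bank1 row1 -> MISS (open row1); precharges=3
Acc 7: bank0 row2 -> MISS (open row2); precharges=4
Acc 8: bank0 row0 -> MISS (open row0); precharges=5
Acc 9: bank1 row3 -> MISS (open row3); precharges=6
Acc 10: bank1 row3 -> HIT
Acc 11: bank0 row4 -> MISS (open row4); precharges=7
Acc 12: bank1 row2 -> MISS (open row2); precharges=8
Acc 13: bank1 row3 -> MISS (open row3); precharges=9

Answer: 9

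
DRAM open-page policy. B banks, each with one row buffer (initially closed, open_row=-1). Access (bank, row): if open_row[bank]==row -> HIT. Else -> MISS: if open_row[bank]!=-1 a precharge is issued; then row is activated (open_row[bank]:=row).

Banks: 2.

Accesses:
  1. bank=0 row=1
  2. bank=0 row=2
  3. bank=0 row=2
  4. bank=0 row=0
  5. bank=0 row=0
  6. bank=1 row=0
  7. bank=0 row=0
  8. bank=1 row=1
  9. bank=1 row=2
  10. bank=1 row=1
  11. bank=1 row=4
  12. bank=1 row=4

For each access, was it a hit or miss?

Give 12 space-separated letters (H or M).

Answer: M M H M H M H M M M M H

Derivation:
Acc 1: bank0 row1 -> MISS (open row1); precharges=0
Acc 2: bank0 row2 -> MISS (open row2); precharges=1
Acc 3: bank0 row2 -> HIT
Acc 4: bank0 row0 -> MISS (open row0); precharges=2
Acc 5: bank0 row0 -> HIT
Acc 6: bank1 row0 -> MISS (open row0); precharges=2
Acc 7: bank0 row0 -> HIT
Acc 8: bank1 row1 -> MISS (open row1); precharges=3
Acc 9: bank1 row2 -> MISS (open row2); precharges=4
Acc 10: bank1 row1 -> MISS (open row1); precharges=5
Acc 11: bank1 row4 -> MISS (open row4); precharges=6
Acc 12: bank1 row4 -> HIT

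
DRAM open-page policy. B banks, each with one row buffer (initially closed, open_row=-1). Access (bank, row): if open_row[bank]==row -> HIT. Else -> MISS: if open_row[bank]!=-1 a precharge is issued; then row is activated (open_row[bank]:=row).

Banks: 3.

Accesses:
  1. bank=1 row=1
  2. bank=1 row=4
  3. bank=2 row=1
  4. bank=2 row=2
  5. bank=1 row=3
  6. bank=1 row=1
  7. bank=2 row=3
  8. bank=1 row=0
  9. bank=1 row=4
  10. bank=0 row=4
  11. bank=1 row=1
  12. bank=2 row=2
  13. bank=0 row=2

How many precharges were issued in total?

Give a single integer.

Acc 1: bank1 row1 -> MISS (open row1); precharges=0
Acc 2: bank1 row4 -> MISS (open row4); precharges=1
Acc 3: bank2 row1 -> MISS (open row1); precharges=1
Acc 4: bank2 row2 -> MISS (open row2); precharges=2
Acc 5: bank1 row3 -> MISS (open row3); precharges=3
Acc 6: bank1 row1 -> MISS (open row1); precharges=4
Acc 7: bank2 row3 -> MISS (open row3); precharges=5
Acc 8: bank1 row0 -> MISS (open row0); precharges=6
Acc 9: bank1 row4 -> MISS (open row4); precharges=7
Acc 10: bank0 row4 -> MISS (open row4); precharges=7
Acc 11: bank1 row1 -> MISS (open row1); precharges=8
Acc 12: bank2 row2 -> MISS (open row2); precharges=9
Acc 13: bank0 row2 -> MISS (open row2); precharges=10

Answer: 10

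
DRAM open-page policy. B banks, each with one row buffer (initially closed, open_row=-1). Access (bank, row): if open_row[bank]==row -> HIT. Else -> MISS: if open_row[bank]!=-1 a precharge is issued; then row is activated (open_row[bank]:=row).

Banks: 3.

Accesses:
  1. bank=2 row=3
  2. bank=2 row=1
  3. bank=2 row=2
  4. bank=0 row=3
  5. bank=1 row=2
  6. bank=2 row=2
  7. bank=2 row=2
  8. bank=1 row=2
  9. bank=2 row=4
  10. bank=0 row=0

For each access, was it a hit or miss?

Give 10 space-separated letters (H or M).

Answer: M M M M M H H H M M

Derivation:
Acc 1: bank2 row3 -> MISS (open row3); precharges=0
Acc 2: bank2 row1 -> MISS (open row1); precharges=1
Acc 3: bank2 row2 -> MISS (open row2); precharges=2
Acc 4: bank0 row3 -> MISS (open row3); precharges=2
Acc 5: bank1 row2 -> MISS (open row2); precharges=2
Acc 6: bank2 row2 -> HIT
Acc 7: bank2 row2 -> HIT
Acc 8: bank1 row2 -> HIT
Acc 9: bank2 row4 -> MISS (open row4); precharges=3
Acc 10: bank0 row0 -> MISS (open row0); precharges=4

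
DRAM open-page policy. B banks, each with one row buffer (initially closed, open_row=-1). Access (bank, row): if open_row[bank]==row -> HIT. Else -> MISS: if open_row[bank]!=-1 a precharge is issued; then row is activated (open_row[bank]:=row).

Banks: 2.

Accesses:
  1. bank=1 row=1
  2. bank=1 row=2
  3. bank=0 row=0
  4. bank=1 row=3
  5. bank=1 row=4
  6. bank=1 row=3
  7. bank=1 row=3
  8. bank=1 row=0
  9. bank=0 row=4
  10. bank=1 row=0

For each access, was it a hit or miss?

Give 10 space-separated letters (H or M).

Answer: M M M M M M H M M H

Derivation:
Acc 1: bank1 row1 -> MISS (open row1); precharges=0
Acc 2: bank1 row2 -> MISS (open row2); precharges=1
Acc 3: bank0 row0 -> MISS (open row0); precharges=1
Acc 4: bank1 row3 -> MISS (open row3); precharges=2
Acc 5: bank1 row4 -> MISS (open row4); precharges=3
Acc 6: bank1 row3 -> MISS (open row3); precharges=4
Acc 7: bank1 row3 -> HIT
Acc 8: bank1 row0 -> MISS (open row0); precharges=5
Acc 9: bank0 row4 -> MISS (open row4); precharges=6
Acc 10: bank1 row0 -> HIT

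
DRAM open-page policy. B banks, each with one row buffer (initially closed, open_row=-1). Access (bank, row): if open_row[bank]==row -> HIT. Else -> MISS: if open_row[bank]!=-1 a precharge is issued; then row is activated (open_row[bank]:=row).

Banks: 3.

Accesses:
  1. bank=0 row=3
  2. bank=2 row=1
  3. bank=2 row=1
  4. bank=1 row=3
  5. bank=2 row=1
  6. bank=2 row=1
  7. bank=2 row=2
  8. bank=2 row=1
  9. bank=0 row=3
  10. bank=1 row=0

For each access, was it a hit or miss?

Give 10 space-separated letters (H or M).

Acc 1: bank0 row3 -> MISS (open row3); precharges=0
Acc 2: bank2 row1 -> MISS (open row1); precharges=0
Acc 3: bank2 row1 -> HIT
Acc 4: bank1 row3 -> MISS (open row3); precharges=0
Acc 5: bank2 row1 -> HIT
Acc 6: bank2 row1 -> HIT
Acc 7: bank2 row2 -> MISS (open row2); precharges=1
Acc 8: bank2 row1 -> MISS (open row1); precharges=2
Acc 9: bank0 row3 -> HIT
Acc 10: bank1 row0 -> MISS (open row0); precharges=3

Answer: M M H M H H M M H M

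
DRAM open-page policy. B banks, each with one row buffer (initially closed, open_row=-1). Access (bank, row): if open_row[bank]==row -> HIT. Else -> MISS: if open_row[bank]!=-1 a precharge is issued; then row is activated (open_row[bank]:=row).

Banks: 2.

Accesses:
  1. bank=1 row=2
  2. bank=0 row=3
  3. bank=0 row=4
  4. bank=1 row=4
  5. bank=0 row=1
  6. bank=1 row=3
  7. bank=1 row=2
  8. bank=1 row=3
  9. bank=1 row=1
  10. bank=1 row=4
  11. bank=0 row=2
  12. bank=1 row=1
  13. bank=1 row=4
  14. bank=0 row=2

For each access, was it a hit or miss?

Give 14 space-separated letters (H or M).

Acc 1: bank1 row2 -> MISS (open row2); precharges=0
Acc 2: bank0 row3 -> MISS (open row3); precharges=0
Acc 3: bank0 row4 -> MISS (open row4); precharges=1
Acc 4: bank1 row4 -> MISS (open row4); precharges=2
Acc 5: bank0 row1 -> MISS (open row1); precharges=3
Acc 6: bank1 row3 -> MISS (open row3); precharges=4
Acc 7: bank1 row2 -> MISS (open row2); precharges=5
Acc 8: bank1 row3 -> MISS (open row3); precharges=6
Acc 9: bank1 row1 -> MISS (open row1); precharges=7
Acc 10: bank1 row4 -> MISS (open row4); precharges=8
Acc 11: bank0 row2 -> MISS (open row2); precharges=9
Acc 12: bank1 row1 -> MISS (open row1); precharges=10
Acc 13: bank1 row4 -> MISS (open row4); precharges=11
Acc 14: bank0 row2 -> HIT

Answer: M M M M M M M M M M M M M H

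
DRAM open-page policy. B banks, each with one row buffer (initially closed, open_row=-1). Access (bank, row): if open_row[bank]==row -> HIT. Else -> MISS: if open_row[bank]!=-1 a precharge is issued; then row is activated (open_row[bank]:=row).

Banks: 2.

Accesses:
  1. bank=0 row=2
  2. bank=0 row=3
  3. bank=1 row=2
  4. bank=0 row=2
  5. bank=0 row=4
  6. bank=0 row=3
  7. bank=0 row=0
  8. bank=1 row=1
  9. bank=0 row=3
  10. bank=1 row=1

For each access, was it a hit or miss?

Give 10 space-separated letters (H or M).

Answer: M M M M M M M M M H

Derivation:
Acc 1: bank0 row2 -> MISS (open row2); precharges=0
Acc 2: bank0 row3 -> MISS (open row3); precharges=1
Acc 3: bank1 row2 -> MISS (open row2); precharges=1
Acc 4: bank0 row2 -> MISS (open row2); precharges=2
Acc 5: bank0 row4 -> MISS (open row4); precharges=3
Acc 6: bank0 row3 -> MISS (open row3); precharges=4
Acc 7: bank0 row0 -> MISS (open row0); precharges=5
Acc 8: bank1 row1 -> MISS (open row1); precharges=6
Acc 9: bank0 row3 -> MISS (open row3); precharges=7
Acc 10: bank1 row1 -> HIT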